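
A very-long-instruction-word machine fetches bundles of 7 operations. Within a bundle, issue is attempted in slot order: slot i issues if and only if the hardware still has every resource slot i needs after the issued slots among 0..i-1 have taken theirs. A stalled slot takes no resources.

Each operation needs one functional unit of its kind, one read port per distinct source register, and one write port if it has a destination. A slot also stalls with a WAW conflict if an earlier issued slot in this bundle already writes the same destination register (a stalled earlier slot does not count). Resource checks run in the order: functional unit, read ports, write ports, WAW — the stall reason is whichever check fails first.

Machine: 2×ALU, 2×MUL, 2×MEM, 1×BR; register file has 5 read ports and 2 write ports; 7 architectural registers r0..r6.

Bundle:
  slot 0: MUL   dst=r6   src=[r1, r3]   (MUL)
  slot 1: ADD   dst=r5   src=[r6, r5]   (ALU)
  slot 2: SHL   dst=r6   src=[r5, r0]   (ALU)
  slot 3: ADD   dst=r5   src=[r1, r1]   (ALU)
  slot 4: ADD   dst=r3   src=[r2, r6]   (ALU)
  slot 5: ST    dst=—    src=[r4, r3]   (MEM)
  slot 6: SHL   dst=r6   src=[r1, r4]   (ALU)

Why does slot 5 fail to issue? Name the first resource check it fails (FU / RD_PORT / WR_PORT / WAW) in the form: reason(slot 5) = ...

reason(slot 5) = RD_PORT

#0 MUL src=r1,r3 dispatched  <A:2 Mu:1 Ld:2 B:1 rd:3 wr:1>
#1 ALU src=r6,r5 dispatched  <A:1 Mu:1 Ld:2 B:1 rd:1 wr:0>
#2 ALU src=r5,r0 held:RD_PORT  <A:1 Mu:1 Ld:2 B:1 rd:1 wr:0>
#3 ALU src=r1,r1 held:WR_PORT  <A:1 Mu:1 Ld:2 B:1 rd:1 wr:0>
#4 ALU src=r2,r6 held:RD_PORT  <A:1 Mu:1 Ld:2 B:1 rd:1 wr:0>
#5 MEM src=r4,r3 held:RD_PORT  <A:1 Mu:1 Ld:2 B:1 rd:1 wr:0>
#6 ALU src=r1,r4 held:RD_PORT  <A:1 Mu:1 Ld:2 B:1 rd:1 wr:0>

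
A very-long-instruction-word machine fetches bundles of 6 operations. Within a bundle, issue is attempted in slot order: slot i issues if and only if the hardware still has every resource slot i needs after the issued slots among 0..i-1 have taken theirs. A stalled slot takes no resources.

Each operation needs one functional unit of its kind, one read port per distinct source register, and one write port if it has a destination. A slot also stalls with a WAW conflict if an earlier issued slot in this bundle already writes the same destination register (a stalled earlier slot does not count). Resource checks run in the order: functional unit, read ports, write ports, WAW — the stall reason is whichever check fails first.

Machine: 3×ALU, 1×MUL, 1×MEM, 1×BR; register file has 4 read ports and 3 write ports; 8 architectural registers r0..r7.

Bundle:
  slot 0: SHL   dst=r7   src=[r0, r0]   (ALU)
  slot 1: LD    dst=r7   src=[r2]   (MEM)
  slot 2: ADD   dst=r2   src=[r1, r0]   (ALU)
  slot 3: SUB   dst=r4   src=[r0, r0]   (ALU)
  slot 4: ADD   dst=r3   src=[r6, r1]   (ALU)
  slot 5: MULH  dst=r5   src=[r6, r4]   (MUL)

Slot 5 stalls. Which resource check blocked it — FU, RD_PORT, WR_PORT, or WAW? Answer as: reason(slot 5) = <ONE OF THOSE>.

reason(slot 5) = RD_PORT

#0 ALU src=r0,r0 dispatched  <A:2 Mu:1 Ld:1 B:1 rd:3 wr:2>
#1 MEM src=r2 held:WAW  <A:2 Mu:1 Ld:1 B:1 rd:3 wr:2>
#2 ALU src=r1,r0 dispatched  <A:1 Mu:1 Ld:1 B:1 rd:1 wr:1>
#3 ALU src=r0,r0 dispatched  <A:0 Mu:1 Ld:1 B:1 rd:0 wr:0>
#4 ALU src=r6,r1 held:FU  <A:0 Mu:1 Ld:1 B:1 rd:0 wr:0>
#5 MUL src=r6,r4 held:RD_PORT  <A:0 Mu:1 Ld:1 B:1 rd:0 wr:0>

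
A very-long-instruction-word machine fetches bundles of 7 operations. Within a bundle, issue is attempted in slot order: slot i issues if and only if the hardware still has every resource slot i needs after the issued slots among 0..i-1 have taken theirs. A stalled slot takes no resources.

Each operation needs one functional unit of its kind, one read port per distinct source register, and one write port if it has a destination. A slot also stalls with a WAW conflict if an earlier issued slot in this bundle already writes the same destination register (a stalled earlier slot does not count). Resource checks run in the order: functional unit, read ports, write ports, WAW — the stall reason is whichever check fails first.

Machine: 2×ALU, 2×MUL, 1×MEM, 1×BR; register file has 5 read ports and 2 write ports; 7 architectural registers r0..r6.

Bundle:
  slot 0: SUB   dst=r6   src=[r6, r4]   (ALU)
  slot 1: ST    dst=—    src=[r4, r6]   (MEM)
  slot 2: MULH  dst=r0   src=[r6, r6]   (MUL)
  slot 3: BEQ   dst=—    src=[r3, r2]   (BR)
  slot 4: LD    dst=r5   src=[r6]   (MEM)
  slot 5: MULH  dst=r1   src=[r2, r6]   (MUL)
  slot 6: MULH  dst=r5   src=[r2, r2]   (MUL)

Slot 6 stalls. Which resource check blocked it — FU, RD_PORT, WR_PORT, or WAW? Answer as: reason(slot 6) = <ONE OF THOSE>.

slot 0 (ALU): ISSUE — free A1,Mu2,Ld1,B1 rp3 wp1
slot 1 (MEM): ISSUE — free A1,Mu2,Ld0,B1 rp1 wp1
slot 2 (MUL): ISSUE — free A1,Mu1,Ld0,B1 rp0 wp0
slot 3 (BR): stall RD_PORT — free A1,Mu1,Ld0,B1 rp0 wp0
slot 4 (MEM): stall FU — free A1,Mu1,Ld0,B1 rp0 wp0
slot 5 (MUL): stall RD_PORT — free A1,Mu1,Ld0,B1 rp0 wp0
slot 6 (MUL): stall RD_PORT — free A1,Mu1,Ld0,B1 rp0 wp0

reason(slot 6) = RD_PORT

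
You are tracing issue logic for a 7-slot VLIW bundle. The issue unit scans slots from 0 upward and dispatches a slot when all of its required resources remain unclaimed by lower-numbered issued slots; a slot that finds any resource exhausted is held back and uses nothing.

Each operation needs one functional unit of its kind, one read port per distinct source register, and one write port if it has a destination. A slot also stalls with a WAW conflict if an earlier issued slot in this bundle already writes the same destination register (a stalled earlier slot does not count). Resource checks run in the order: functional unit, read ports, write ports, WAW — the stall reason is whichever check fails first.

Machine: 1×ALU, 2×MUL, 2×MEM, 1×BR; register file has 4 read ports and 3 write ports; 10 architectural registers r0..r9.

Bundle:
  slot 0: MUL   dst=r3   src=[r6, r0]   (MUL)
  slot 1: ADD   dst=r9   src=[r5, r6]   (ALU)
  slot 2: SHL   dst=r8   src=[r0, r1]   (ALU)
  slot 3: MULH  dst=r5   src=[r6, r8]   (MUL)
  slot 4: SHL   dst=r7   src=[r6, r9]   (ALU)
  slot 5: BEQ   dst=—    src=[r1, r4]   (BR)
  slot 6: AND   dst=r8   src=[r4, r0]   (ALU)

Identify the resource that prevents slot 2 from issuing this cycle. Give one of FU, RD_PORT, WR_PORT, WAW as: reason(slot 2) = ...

reason(slot 2) = FU

#0 MUL src=r6,r0 dispatched  <A:1 Mu:1 Ld:2 B:1 rd:2 wr:2>
#1 ALU src=r5,r6 dispatched  <A:0 Mu:1 Ld:2 B:1 rd:0 wr:1>
#2 ALU src=r0,r1 held:FU  <A:0 Mu:1 Ld:2 B:1 rd:0 wr:1>
#3 MUL src=r6,r8 held:RD_PORT  <A:0 Mu:1 Ld:2 B:1 rd:0 wr:1>
#4 ALU src=r6,r9 held:FU  <A:0 Mu:1 Ld:2 B:1 rd:0 wr:1>
#5 BR src=r1,r4 held:RD_PORT  <A:0 Mu:1 Ld:2 B:1 rd:0 wr:1>
#6 ALU src=r4,r0 held:FU  <A:0 Mu:1 Ld:2 B:1 rd:0 wr:1>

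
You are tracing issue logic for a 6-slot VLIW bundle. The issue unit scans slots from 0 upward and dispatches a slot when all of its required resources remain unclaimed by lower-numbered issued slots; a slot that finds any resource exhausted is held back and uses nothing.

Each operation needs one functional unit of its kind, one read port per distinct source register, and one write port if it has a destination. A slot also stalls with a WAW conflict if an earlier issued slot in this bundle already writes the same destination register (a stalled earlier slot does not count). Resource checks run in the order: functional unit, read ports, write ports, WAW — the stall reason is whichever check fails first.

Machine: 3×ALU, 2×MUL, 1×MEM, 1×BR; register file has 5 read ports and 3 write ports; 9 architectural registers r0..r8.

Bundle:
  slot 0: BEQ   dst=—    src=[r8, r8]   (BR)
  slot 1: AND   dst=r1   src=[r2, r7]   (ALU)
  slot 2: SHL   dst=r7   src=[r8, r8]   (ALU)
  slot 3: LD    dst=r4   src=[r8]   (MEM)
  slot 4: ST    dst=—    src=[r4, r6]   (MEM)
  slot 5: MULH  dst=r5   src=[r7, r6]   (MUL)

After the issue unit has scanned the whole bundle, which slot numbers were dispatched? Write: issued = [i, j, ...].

#0 BR src=r8,r8 dispatched  <A:3 Mu:2 Ld:1 B:0 rd:4 wr:3>
#1 ALU src=r2,r7 dispatched  <A:2 Mu:2 Ld:1 B:0 rd:2 wr:2>
#2 ALU src=r8,r8 dispatched  <A:1 Mu:2 Ld:1 B:0 rd:1 wr:1>
#3 MEM src=r8 dispatched  <A:1 Mu:2 Ld:0 B:0 rd:0 wr:0>
#4 MEM src=r4,r6 held:FU  <A:1 Mu:2 Ld:0 B:0 rd:0 wr:0>
#5 MUL src=r7,r6 held:RD_PORT  <A:1 Mu:2 Ld:0 B:0 rd:0 wr:0>

issued = [0, 1, 2, 3]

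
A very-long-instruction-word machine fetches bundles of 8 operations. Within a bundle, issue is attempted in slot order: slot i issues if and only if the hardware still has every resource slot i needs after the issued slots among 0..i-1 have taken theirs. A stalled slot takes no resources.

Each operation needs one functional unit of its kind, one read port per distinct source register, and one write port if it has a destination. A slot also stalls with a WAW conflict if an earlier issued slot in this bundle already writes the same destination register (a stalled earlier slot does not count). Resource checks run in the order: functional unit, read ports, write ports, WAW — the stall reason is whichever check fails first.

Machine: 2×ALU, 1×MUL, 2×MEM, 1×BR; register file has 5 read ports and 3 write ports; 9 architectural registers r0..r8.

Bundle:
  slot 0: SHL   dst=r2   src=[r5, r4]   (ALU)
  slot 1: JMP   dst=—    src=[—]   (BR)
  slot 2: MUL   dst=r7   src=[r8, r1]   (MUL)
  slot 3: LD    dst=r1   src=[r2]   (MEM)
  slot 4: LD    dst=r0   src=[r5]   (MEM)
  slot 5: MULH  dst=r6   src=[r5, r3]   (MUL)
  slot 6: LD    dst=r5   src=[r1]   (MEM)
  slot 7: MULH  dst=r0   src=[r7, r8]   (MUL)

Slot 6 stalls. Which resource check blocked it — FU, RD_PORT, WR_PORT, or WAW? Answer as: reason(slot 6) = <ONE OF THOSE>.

#0 ALU src=r5,r4 dispatched  <A:1 Mu:1 Ld:2 B:1 rd:3 wr:2>
#1 BR src=- dispatched  <A:1 Mu:1 Ld:2 B:0 rd:3 wr:2>
#2 MUL src=r8,r1 dispatched  <A:1 Mu:0 Ld:2 B:0 rd:1 wr:1>
#3 MEM src=r2 dispatched  <A:1 Mu:0 Ld:1 B:0 rd:0 wr:0>
#4 MEM src=r5 held:RD_PORT  <A:1 Mu:0 Ld:1 B:0 rd:0 wr:0>
#5 MUL src=r5,r3 held:FU  <A:1 Mu:0 Ld:1 B:0 rd:0 wr:0>
#6 MEM src=r1 held:RD_PORT  <A:1 Mu:0 Ld:1 B:0 rd:0 wr:0>
#7 MUL src=r7,r8 held:FU  <A:1 Mu:0 Ld:1 B:0 rd:0 wr:0>

reason(slot 6) = RD_PORT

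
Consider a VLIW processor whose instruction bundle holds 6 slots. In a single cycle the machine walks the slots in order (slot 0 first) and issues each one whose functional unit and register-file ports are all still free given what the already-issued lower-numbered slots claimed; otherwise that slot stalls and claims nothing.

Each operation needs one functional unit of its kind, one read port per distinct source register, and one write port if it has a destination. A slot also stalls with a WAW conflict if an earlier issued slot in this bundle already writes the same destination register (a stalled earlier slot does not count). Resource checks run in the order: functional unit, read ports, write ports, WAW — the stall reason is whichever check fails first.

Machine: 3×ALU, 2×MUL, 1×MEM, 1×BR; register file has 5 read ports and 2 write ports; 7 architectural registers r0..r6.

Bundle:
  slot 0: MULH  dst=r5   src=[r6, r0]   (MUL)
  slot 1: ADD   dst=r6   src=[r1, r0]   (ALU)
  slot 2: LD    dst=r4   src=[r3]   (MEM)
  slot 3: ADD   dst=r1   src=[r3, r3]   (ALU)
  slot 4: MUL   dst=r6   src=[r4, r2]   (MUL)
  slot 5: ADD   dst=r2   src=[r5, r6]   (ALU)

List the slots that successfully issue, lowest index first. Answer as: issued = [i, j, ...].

slot 0 (MUL): ISSUE — free A3,Mu1,Ld1,B1 rp3 wp1
slot 1 (ALU): ISSUE — free A2,Mu1,Ld1,B1 rp1 wp0
slot 2 (MEM): stall WR_PORT — free A2,Mu1,Ld1,B1 rp1 wp0
slot 3 (ALU): stall WR_PORT — free A2,Mu1,Ld1,B1 rp1 wp0
slot 4 (MUL): stall RD_PORT — free A2,Mu1,Ld1,B1 rp1 wp0
slot 5 (ALU): stall RD_PORT — free A2,Mu1,Ld1,B1 rp1 wp0

issued = [0, 1]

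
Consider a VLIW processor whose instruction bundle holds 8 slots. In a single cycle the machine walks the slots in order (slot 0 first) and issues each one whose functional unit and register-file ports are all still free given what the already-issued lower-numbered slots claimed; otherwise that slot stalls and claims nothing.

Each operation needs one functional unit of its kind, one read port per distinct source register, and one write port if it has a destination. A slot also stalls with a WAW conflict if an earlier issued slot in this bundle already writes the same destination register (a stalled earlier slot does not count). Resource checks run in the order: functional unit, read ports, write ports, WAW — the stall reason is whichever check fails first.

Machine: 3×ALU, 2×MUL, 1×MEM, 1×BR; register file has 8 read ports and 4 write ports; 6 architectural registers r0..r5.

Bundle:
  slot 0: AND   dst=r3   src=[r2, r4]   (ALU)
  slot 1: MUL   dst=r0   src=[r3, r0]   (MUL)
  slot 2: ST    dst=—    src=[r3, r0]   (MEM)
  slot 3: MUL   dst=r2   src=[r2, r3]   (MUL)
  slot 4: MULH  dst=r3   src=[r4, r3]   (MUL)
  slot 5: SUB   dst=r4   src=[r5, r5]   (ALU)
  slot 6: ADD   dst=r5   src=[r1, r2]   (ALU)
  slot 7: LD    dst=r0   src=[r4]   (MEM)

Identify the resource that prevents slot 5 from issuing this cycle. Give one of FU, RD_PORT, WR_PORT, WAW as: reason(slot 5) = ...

reason(slot 5) = RD_PORT

slot 0 (ALU): ISSUE — free A2,Mu2,Ld1,B1 rp6 wp3
slot 1 (MUL): ISSUE — free A2,Mu1,Ld1,B1 rp4 wp2
slot 2 (MEM): ISSUE — free A2,Mu1,Ld0,B1 rp2 wp2
slot 3 (MUL): ISSUE — free A2,Mu0,Ld0,B1 rp0 wp1
slot 4 (MUL): stall FU — free A2,Mu0,Ld0,B1 rp0 wp1
slot 5 (ALU): stall RD_PORT — free A2,Mu0,Ld0,B1 rp0 wp1
slot 6 (ALU): stall RD_PORT — free A2,Mu0,Ld0,B1 rp0 wp1
slot 7 (MEM): stall FU — free A2,Mu0,Ld0,B1 rp0 wp1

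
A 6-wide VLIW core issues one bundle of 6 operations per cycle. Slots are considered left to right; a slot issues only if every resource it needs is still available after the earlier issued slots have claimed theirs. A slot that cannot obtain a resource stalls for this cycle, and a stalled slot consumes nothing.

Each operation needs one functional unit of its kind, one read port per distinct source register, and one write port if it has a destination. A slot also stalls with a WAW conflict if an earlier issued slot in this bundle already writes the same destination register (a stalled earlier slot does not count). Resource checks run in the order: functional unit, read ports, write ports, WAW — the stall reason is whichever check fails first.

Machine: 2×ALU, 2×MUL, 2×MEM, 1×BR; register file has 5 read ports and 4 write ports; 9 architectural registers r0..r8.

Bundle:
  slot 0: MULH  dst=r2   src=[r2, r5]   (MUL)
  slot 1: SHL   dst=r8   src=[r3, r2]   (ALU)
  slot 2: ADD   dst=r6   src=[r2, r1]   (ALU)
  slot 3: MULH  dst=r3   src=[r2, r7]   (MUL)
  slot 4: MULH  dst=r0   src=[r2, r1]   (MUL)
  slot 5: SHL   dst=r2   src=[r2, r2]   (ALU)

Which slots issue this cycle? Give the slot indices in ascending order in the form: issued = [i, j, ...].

issued = [0, 1]

#0 MUL src=r2,r5 dispatched  <A:2 Mu:1 Ld:2 B:1 rd:3 wr:3>
#1 ALU src=r3,r2 dispatched  <A:1 Mu:1 Ld:2 B:1 rd:1 wr:2>
#2 ALU src=r2,r1 held:RD_PORT  <A:1 Mu:1 Ld:2 B:1 rd:1 wr:2>
#3 MUL src=r2,r7 held:RD_PORT  <A:1 Mu:1 Ld:2 B:1 rd:1 wr:2>
#4 MUL src=r2,r1 held:RD_PORT  <A:1 Mu:1 Ld:2 B:1 rd:1 wr:2>
#5 ALU src=r2,r2 held:WAW  <A:1 Mu:1 Ld:2 B:1 rd:1 wr:2>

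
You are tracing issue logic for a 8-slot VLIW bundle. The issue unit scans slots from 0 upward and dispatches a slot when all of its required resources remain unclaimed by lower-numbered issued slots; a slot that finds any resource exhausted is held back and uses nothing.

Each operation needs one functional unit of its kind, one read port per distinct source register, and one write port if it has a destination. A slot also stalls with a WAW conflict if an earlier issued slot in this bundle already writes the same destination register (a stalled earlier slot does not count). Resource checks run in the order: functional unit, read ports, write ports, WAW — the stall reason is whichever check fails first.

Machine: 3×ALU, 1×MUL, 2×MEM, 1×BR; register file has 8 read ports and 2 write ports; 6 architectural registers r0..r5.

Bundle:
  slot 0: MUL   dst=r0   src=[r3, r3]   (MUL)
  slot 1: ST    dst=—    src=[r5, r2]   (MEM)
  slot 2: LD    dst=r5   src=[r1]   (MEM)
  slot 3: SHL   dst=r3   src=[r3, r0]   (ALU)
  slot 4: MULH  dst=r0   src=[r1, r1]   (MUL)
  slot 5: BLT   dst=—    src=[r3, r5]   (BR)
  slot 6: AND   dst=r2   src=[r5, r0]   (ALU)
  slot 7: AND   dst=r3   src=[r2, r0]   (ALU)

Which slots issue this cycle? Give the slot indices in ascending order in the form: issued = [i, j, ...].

issued = [0, 1, 2, 5]

[0] MUL needs rd=1 wr=1: ok; after: ALU=3 MUL=0 MEM=2 BR=1, R=7, W=1
[1] MEM needs rd=2 wr=0: ok; after: ALU=3 MUL=0 MEM=1 BR=1, R=5, W=1
[2] MEM needs rd=1 wr=1: ok; after: ALU=3 MUL=0 MEM=0 BR=1, R=4, W=0
[3] ALU needs rd=2 wr=1: WR_PORT; after: ALU=3 MUL=0 MEM=0 BR=1, R=4, W=0
[4] MUL needs rd=1 wr=1: FU; after: ALU=3 MUL=0 MEM=0 BR=1, R=4, W=0
[5] BR needs rd=2 wr=0: ok; after: ALU=3 MUL=0 MEM=0 BR=0, R=2, W=0
[6] ALU needs rd=2 wr=1: WR_PORT; after: ALU=3 MUL=0 MEM=0 BR=0, R=2, W=0
[7] ALU needs rd=2 wr=1: WR_PORT; after: ALU=3 MUL=0 MEM=0 BR=0, R=2, W=0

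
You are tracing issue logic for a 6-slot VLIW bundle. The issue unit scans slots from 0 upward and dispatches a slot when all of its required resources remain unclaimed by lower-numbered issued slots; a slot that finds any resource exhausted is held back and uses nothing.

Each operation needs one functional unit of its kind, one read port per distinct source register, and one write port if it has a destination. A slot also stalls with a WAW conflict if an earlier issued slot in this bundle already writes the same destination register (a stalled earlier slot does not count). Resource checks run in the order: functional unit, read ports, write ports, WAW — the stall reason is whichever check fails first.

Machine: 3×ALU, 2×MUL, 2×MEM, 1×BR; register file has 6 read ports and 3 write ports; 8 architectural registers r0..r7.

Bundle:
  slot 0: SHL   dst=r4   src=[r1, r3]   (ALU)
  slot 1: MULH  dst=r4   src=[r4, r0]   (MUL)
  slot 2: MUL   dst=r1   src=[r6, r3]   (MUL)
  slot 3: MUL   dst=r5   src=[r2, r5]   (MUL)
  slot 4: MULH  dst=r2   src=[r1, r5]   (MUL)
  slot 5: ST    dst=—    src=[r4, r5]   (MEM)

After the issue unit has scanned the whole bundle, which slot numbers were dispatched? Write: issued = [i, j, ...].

issued = [0, 2, 3]

  0. ALU→r4 ⇒ go  {2A/2Mu/2Ld/1B | 4r 2w}
  1. MUL→r4 ⇒ no(WAW)  {2A/2Mu/2Ld/1B | 4r 2w}
  2. MUL→r1 ⇒ go  {2A/1Mu/2Ld/1B | 2r 1w}
  3. MUL→r5 ⇒ go  {2A/0Mu/2Ld/1B | 0r 0w}
  4. MUL→r2 ⇒ no(FU)  {2A/0Mu/2Ld/1B | 0r 0w}
  5. MEM ⇒ no(RD_PORT)  {2A/0Mu/2Ld/1B | 0r 0w}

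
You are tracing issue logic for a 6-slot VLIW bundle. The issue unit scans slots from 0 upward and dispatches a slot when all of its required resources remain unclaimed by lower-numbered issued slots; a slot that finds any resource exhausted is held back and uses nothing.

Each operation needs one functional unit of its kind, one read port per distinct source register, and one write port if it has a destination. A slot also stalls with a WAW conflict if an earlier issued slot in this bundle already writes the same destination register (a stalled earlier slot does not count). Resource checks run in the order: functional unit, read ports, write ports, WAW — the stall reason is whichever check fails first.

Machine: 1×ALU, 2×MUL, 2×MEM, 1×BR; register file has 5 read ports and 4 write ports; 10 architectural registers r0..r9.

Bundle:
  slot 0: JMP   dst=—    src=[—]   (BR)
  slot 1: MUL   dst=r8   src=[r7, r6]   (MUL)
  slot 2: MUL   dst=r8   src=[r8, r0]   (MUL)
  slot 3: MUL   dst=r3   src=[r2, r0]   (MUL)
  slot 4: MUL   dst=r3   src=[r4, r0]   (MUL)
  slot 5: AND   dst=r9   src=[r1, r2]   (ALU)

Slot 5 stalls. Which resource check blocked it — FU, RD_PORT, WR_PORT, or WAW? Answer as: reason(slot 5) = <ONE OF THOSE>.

reason(slot 5) = RD_PORT

[0] BR needs rd=0 wr=0: ok; after: ALU=1 MUL=2 MEM=2 BR=0, R=5, W=4
[1] MUL needs rd=2 wr=1: ok; after: ALU=1 MUL=1 MEM=2 BR=0, R=3, W=3
[2] MUL needs rd=2 wr=1: WAW; after: ALU=1 MUL=1 MEM=2 BR=0, R=3, W=3
[3] MUL needs rd=2 wr=1: ok; after: ALU=1 MUL=0 MEM=2 BR=0, R=1, W=2
[4] MUL needs rd=2 wr=1: FU; after: ALU=1 MUL=0 MEM=2 BR=0, R=1, W=2
[5] ALU needs rd=2 wr=1: RD_PORT; after: ALU=1 MUL=0 MEM=2 BR=0, R=1, W=2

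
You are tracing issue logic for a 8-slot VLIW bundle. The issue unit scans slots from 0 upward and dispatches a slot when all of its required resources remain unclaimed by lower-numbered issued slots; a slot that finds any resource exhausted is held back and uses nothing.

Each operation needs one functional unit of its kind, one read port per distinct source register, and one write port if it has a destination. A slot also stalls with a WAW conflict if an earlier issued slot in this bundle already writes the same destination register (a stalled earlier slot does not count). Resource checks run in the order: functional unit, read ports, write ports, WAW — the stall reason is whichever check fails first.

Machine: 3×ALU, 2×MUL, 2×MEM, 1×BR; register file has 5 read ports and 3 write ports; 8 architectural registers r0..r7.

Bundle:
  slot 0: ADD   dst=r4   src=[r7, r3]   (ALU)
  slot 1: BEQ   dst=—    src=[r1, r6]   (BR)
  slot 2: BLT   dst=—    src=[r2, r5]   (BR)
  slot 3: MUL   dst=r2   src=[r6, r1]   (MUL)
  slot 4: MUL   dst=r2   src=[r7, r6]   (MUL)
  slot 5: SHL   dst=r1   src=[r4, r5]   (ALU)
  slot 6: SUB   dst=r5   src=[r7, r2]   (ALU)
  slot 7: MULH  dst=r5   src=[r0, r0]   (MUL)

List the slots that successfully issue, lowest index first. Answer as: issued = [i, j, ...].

slot 0 (ALU): ISSUE — free A2,Mu2,Ld2,B1 rp3 wp2
slot 1 (BR): ISSUE — free A2,Mu2,Ld2,B0 rp1 wp2
slot 2 (BR): stall FU — free A2,Mu2,Ld2,B0 rp1 wp2
slot 3 (MUL): stall RD_PORT — free A2,Mu2,Ld2,B0 rp1 wp2
slot 4 (MUL): stall RD_PORT — free A2,Mu2,Ld2,B0 rp1 wp2
slot 5 (ALU): stall RD_PORT — free A2,Mu2,Ld2,B0 rp1 wp2
slot 6 (ALU): stall RD_PORT — free A2,Mu2,Ld2,B0 rp1 wp2
slot 7 (MUL): ISSUE — free A2,Mu1,Ld2,B0 rp0 wp1

issued = [0, 1, 7]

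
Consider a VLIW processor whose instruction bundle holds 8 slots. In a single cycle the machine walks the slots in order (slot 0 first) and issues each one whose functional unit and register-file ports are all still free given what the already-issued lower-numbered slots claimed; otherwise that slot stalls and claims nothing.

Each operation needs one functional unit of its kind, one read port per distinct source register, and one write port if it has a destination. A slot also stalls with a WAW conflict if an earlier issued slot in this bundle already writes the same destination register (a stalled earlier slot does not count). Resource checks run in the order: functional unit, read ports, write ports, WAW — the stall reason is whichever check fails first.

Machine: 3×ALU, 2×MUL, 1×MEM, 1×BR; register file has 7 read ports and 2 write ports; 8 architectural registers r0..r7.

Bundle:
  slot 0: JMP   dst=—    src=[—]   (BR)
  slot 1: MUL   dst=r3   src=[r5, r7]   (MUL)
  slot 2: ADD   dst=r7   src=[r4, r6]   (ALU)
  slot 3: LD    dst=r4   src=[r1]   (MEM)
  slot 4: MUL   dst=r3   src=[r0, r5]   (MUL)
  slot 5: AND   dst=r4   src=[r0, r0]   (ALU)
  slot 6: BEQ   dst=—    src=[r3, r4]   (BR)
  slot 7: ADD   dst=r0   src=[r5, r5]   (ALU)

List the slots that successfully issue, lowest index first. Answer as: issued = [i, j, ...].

issued = [0, 1, 2]

[0] BR needs rd=0 wr=0: ok; after: ALU=3 MUL=2 MEM=1 BR=0, R=7, W=2
[1] MUL needs rd=2 wr=1: ok; after: ALU=3 MUL=1 MEM=1 BR=0, R=5, W=1
[2] ALU needs rd=2 wr=1: ok; after: ALU=2 MUL=1 MEM=1 BR=0, R=3, W=0
[3] MEM needs rd=1 wr=1: WR_PORT; after: ALU=2 MUL=1 MEM=1 BR=0, R=3, W=0
[4] MUL needs rd=2 wr=1: WR_PORT; after: ALU=2 MUL=1 MEM=1 BR=0, R=3, W=0
[5] ALU needs rd=1 wr=1: WR_PORT; after: ALU=2 MUL=1 MEM=1 BR=0, R=3, W=0
[6] BR needs rd=2 wr=0: FU; after: ALU=2 MUL=1 MEM=1 BR=0, R=3, W=0
[7] ALU needs rd=1 wr=1: WR_PORT; after: ALU=2 MUL=1 MEM=1 BR=0, R=3, W=0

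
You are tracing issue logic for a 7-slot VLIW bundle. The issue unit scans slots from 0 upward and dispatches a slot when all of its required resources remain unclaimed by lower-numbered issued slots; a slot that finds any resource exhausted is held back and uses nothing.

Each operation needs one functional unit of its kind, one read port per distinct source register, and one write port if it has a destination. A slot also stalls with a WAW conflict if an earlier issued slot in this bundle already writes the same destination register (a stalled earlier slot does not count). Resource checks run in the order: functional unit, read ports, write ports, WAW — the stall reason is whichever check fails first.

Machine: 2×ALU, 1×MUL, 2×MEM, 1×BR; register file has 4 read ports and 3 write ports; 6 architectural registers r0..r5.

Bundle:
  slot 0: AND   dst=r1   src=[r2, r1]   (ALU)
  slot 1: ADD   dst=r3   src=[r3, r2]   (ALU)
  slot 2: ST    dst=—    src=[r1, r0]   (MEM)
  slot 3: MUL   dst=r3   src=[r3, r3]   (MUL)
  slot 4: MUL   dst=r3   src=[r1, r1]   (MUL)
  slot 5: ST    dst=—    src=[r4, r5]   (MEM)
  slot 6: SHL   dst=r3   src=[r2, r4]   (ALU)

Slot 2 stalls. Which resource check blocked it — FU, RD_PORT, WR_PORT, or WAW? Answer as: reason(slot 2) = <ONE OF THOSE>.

slot 0 (ALU): ISSUE — free A1,Mu1,Ld2,B1 rp2 wp2
slot 1 (ALU): ISSUE — free A0,Mu1,Ld2,B1 rp0 wp1
slot 2 (MEM): stall RD_PORT — free A0,Mu1,Ld2,B1 rp0 wp1
slot 3 (MUL): stall RD_PORT — free A0,Mu1,Ld2,B1 rp0 wp1
slot 4 (MUL): stall RD_PORT — free A0,Mu1,Ld2,B1 rp0 wp1
slot 5 (MEM): stall RD_PORT — free A0,Mu1,Ld2,B1 rp0 wp1
slot 6 (ALU): stall FU — free A0,Mu1,Ld2,B1 rp0 wp1

reason(slot 2) = RD_PORT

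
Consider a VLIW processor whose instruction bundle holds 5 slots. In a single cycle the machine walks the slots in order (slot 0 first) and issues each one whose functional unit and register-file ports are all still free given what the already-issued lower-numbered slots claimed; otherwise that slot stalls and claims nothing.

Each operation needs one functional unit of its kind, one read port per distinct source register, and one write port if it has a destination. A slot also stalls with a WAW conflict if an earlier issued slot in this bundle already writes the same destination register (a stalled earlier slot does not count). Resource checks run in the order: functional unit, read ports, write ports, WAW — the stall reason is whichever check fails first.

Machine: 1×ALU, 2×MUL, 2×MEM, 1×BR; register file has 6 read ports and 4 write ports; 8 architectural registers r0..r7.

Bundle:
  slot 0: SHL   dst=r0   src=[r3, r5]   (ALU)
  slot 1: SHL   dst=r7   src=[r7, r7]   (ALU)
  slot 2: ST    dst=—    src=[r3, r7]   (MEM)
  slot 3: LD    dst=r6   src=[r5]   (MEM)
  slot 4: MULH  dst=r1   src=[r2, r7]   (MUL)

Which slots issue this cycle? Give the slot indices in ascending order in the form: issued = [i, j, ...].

issued = [0, 2, 3]

slot 0 (ALU): ISSUE — free A0,Mu2,Ld2,B1 rp4 wp3
slot 1 (ALU): stall FU — free A0,Mu2,Ld2,B1 rp4 wp3
slot 2 (MEM): ISSUE — free A0,Mu2,Ld1,B1 rp2 wp3
slot 3 (MEM): ISSUE — free A0,Mu2,Ld0,B1 rp1 wp2
slot 4 (MUL): stall RD_PORT — free A0,Mu2,Ld0,B1 rp1 wp2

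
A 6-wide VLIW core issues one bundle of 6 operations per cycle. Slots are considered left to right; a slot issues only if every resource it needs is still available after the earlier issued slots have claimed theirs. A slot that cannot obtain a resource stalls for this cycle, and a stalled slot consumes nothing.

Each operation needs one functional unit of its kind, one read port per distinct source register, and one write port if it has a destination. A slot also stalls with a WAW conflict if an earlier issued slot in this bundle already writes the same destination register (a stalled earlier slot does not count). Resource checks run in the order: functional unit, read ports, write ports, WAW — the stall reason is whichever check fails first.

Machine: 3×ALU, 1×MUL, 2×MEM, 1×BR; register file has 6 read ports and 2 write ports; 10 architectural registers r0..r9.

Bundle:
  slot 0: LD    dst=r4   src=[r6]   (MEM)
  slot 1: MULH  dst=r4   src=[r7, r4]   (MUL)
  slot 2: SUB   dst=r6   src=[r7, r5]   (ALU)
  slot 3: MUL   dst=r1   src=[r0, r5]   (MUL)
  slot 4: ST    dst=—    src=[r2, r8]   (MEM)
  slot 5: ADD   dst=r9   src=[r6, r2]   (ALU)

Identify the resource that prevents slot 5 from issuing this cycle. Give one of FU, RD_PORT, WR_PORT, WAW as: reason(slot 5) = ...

reason(slot 5) = RD_PORT

#0 MEM src=r6 dispatched  <A:3 Mu:1 Ld:1 B:1 rd:5 wr:1>
#1 MUL src=r7,r4 held:WAW  <A:3 Mu:1 Ld:1 B:1 rd:5 wr:1>
#2 ALU src=r7,r5 dispatched  <A:2 Mu:1 Ld:1 B:1 rd:3 wr:0>
#3 MUL src=r0,r5 held:WR_PORT  <A:2 Mu:1 Ld:1 B:1 rd:3 wr:0>
#4 MEM src=r2,r8 dispatched  <A:2 Mu:1 Ld:0 B:1 rd:1 wr:0>
#5 ALU src=r6,r2 held:RD_PORT  <A:2 Mu:1 Ld:0 B:1 rd:1 wr:0>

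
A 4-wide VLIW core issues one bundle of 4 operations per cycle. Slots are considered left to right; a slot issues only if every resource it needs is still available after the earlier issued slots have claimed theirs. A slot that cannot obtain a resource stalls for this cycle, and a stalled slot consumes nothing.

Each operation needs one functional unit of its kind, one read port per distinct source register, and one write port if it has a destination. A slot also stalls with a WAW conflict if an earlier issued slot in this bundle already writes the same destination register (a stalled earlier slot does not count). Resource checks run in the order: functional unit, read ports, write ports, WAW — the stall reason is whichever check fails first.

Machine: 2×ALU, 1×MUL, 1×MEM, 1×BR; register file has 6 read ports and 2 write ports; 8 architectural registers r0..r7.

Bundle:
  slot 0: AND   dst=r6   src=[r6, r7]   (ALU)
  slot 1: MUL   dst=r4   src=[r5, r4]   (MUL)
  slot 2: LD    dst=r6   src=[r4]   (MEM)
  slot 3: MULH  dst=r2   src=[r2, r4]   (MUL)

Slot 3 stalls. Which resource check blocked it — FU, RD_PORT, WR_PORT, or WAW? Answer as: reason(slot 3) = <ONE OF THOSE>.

reason(slot 3) = FU

slot 0 (ALU): ISSUE — free A1,Mu1,Ld1,B1 rp4 wp1
slot 1 (MUL): ISSUE — free A1,Mu0,Ld1,B1 rp2 wp0
slot 2 (MEM): stall WR_PORT — free A1,Mu0,Ld1,B1 rp2 wp0
slot 3 (MUL): stall FU — free A1,Mu0,Ld1,B1 rp2 wp0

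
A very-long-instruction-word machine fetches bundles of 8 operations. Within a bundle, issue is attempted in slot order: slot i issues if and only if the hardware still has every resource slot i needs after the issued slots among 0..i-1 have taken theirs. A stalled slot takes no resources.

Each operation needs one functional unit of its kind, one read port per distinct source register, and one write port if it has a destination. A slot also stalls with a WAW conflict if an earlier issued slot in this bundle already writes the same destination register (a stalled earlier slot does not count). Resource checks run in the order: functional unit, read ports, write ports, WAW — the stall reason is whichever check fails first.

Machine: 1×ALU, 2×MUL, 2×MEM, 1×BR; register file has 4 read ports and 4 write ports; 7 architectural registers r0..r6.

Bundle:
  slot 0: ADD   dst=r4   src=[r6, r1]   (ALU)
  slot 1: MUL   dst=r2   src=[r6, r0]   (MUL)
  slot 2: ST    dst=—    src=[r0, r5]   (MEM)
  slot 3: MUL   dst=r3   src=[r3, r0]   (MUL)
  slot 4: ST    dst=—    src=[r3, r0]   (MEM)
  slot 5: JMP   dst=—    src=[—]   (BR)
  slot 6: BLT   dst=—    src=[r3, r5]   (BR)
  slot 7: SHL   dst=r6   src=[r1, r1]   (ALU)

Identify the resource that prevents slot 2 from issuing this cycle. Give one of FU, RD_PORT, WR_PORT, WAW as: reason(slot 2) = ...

[0] ALU needs rd=2 wr=1: ok; after: ALU=0 MUL=2 MEM=2 BR=1, R=2, W=3
[1] MUL needs rd=2 wr=1: ok; after: ALU=0 MUL=1 MEM=2 BR=1, R=0, W=2
[2] MEM needs rd=2 wr=0: RD_PORT; after: ALU=0 MUL=1 MEM=2 BR=1, R=0, W=2
[3] MUL needs rd=2 wr=1: RD_PORT; after: ALU=0 MUL=1 MEM=2 BR=1, R=0, W=2
[4] MEM needs rd=2 wr=0: RD_PORT; after: ALU=0 MUL=1 MEM=2 BR=1, R=0, W=2
[5] BR needs rd=0 wr=0: ok; after: ALU=0 MUL=1 MEM=2 BR=0, R=0, W=2
[6] BR needs rd=2 wr=0: FU; after: ALU=0 MUL=1 MEM=2 BR=0, R=0, W=2
[7] ALU needs rd=1 wr=1: FU; after: ALU=0 MUL=1 MEM=2 BR=0, R=0, W=2

reason(slot 2) = RD_PORT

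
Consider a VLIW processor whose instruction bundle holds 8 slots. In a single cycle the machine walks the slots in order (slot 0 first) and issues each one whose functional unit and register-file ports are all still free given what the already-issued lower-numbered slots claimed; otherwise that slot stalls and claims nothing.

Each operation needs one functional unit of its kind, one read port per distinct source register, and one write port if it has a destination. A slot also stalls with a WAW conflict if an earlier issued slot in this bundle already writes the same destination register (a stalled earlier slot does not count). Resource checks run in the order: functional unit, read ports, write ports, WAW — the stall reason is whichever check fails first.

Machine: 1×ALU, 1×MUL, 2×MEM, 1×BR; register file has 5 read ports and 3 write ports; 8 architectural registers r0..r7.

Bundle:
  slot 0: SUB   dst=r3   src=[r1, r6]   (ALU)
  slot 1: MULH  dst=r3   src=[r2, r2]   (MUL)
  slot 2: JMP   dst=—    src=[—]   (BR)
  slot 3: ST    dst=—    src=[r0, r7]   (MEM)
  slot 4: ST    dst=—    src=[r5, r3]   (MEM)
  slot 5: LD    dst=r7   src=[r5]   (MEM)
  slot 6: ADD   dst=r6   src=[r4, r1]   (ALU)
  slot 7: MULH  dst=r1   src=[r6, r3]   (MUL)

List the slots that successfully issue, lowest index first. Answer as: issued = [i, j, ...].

issued = [0, 2, 3, 5]

#0 ALU src=r1,r6 dispatched  <A:0 Mu:1 Ld:2 B:1 rd:3 wr:2>
#1 MUL src=r2,r2 held:WAW  <A:0 Mu:1 Ld:2 B:1 rd:3 wr:2>
#2 BR src=- dispatched  <A:0 Mu:1 Ld:2 B:0 rd:3 wr:2>
#3 MEM src=r0,r7 dispatched  <A:0 Mu:1 Ld:1 B:0 rd:1 wr:2>
#4 MEM src=r5,r3 held:RD_PORT  <A:0 Mu:1 Ld:1 B:0 rd:1 wr:2>
#5 MEM src=r5 dispatched  <A:0 Mu:1 Ld:0 B:0 rd:0 wr:1>
#6 ALU src=r4,r1 held:FU  <A:0 Mu:1 Ld:0 B:0 rd:0 wr:1>
#7 MUL src=r6,r3 held:RD_PORT  <A:0 Mu:1 Ld:0 B:0 rd:0 wr:1>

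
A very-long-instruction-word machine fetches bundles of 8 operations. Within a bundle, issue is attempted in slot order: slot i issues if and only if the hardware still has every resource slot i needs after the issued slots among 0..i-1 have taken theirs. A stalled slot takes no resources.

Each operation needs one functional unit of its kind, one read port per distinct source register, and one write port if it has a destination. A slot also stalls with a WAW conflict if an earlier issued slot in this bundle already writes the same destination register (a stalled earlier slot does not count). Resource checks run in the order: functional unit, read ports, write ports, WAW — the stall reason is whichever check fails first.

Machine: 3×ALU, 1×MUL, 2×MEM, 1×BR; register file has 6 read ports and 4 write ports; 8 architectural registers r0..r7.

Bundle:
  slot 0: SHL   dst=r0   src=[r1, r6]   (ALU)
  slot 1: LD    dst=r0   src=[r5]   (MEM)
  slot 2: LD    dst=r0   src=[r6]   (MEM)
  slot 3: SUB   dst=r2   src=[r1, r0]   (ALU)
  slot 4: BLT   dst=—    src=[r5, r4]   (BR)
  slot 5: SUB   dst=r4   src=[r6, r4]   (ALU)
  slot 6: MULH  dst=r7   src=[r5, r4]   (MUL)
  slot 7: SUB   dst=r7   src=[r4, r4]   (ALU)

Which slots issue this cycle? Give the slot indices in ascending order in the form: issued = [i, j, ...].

issued = [0, 3, 4]

  0. ALU→r0 ⇒ go  {2A/1Mu/2Ld/1B | 4r 3w}
  1. MEM→r0 ⇒ no(WAW)  {2A/1Mu/2Ld/1B | 4r 3w}
  2. MEM→r0 ⇒ no(WAW)  {2A/1Mu/2Ld/1B | 4r 3w}
  3. ALU→r2 ⇒ go  {1A/1Mu/2Ld/1B | 2r 2w}
  4. BR ⇒ go  {1A/1Mu/2Ld/0B | 0r 2w}
  5. ALU→r4 ⇒ no(RD_PORT)  {1A/1Mu/2Ld/0B | 0r 2w}
  6. MUL→r7 ⇒ no(RD_PORT)  {1A/1Mu/2Ld/0B | 0r 2w}
  7. ALU→r7 ⇒ no(RD_PORT)  {1A/1Mu/2Ld/0B | 0r 2w}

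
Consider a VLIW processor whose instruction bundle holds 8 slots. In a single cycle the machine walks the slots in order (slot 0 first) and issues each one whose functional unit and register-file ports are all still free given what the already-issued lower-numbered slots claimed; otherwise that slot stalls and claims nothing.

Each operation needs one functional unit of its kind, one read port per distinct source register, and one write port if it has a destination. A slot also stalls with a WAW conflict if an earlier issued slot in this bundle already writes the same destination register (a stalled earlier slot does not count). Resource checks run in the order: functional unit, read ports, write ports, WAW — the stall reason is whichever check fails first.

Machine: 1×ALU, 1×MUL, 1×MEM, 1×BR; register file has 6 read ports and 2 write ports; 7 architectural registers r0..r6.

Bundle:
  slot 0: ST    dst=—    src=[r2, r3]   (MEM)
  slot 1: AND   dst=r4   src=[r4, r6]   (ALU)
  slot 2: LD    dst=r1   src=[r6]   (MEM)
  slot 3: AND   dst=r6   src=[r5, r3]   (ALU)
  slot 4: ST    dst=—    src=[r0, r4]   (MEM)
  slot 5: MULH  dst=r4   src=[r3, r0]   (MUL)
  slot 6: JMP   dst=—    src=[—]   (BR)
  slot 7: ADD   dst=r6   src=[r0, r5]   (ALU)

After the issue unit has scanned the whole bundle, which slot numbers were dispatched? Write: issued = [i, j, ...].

issued = [0, 1, 6]

  0. MEM ⇒ go  {1A/1Mu/0Ld/1B | 4r 2w}
  1. ALU→r4 ⇒ go  {0A/1Mu/0Ld/1B | 2r 1w}
  2. MEM→r1 ⇒ no(FU)  {0A/1Mu/0Ld/1B | 2r 1w}
  3. ALU→r6 ⇒ no(FU)  {0A/1Mu/0Ld/1B | 2r 1w}
  4. MEM ⇒ no(FU)  {0A/1Mu/0Ld/1B | 2r 1w}
  5. MUL→r4 ⇒ no(WAW)  {0A/1Mu/0Ld/1B | 2r 1w}
  6. BR ⇒ go  {0A/1Mu/0Ld/0B | 2r 1w}
  7. ALU→r6 ⇒ no(FU)  {0A/1Mu/0Ld/0B | 2r 1w}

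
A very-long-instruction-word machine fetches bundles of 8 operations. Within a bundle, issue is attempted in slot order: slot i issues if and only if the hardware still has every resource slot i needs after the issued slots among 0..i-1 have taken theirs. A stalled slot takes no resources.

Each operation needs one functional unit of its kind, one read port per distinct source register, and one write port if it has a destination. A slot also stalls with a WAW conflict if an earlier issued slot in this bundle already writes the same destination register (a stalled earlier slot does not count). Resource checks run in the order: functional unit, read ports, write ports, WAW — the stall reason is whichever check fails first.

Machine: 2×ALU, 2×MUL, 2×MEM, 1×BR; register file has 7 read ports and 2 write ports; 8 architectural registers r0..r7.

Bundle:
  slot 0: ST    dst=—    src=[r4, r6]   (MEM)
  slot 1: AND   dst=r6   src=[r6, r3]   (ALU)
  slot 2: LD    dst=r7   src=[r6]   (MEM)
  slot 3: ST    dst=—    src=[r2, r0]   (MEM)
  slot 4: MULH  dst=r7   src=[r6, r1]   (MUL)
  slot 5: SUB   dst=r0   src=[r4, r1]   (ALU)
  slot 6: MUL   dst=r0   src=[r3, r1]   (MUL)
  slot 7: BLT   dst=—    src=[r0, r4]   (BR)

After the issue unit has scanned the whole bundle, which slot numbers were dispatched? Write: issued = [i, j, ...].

[0] MEM needs rd=2 wr=0: ok; after: ALU=2 MUL=2 MEM=1 BR=1, R=5, W=2
[1] ALU needs rd=2 wr=1: ok; after: ALU=1 MUL=2 MEM=1 BR=1, R=3, W=1
[2] MEM needs rd=1 wr=1: ok; after: ALU=1 MUL=2 MEM=0 BR=1, R=2, W=0
[3] MEM needs rd=2 wr=0: FU; after: ALU=1 MUL=2 MEM=0 BR=1, R=2, W=0
[4] MUL needs rd=2 wr=1: WR_PORT; after: ALU=1 MUL=2 MEM=0 BR=1, R=2, W=0
[5] ALU needs rd=2 wr=1: WR_PORT; after: ALU=1 MUL=2 MEM=0 BR=1, R=2, W=0
[6] MUL needs rd=2 wr=1: WR_PORT; after: ALU=1 MUL=2 MEM=0 BR=1, R=2, W=0
[7] BR needs rd=2 wr=0: ok; after: ALU=1 MUL=2 MEM=0 BR=0, R=0, W=0

issued = [0, 1, 2, 7]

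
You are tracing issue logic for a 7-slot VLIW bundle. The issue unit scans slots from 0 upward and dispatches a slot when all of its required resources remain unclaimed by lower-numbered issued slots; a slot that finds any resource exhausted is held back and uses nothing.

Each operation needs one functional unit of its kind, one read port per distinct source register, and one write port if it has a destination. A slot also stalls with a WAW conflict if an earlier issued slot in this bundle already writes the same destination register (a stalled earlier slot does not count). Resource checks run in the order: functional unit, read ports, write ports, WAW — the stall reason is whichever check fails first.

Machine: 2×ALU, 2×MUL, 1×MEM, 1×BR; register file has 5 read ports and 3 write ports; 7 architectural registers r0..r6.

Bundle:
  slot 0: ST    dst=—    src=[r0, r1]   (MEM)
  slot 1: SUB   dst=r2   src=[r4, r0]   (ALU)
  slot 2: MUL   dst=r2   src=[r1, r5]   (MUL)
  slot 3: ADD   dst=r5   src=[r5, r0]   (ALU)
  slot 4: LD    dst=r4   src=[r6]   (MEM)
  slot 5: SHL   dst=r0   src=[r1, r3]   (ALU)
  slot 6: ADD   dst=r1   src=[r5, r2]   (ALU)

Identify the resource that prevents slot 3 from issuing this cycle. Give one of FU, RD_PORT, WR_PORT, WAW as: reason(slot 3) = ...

reason(slot 3) = RD_PORT

#0 MEM src=r0,r1 dispatched  <A:2 Mu:2 Ld:0 B:1 rd:3 wr:3>
#1 ALU src=r4,r0 dispatched  <A:1 Mu:2 Ld:0 B:1 rd:1 wr:2>
#2 MUL src=r1,r5 held:RD_PORT  <A:1 Mu:2 Ld:0 B:1 rd:1 wr:2>
#3 ALU src=r5,r0 held:RD_PORT  <A:1 Mu:2 Ld:0 B:1 rd:1 wr:2>
#4 MEM src=r6 held:FU  <A:1 Mu:2 Ld:0 B:1 rd:1 wr:2>
#5 ALU src=r1,r3 held:RD_PORT  <A:1 Mu:2 Ld:0 B:1 rd:1 wr:2>
#6 ALU src=r5,r2 held:RD_PORT  <A:1 Mu:2 Ld:0 B:1 rd:1 wr:2>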